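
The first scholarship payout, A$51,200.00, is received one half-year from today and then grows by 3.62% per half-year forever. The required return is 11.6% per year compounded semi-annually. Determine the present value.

A$2,348,623.85

Periodic rate r = 0.116/2 per half-year.
Growing perpetuity (Gordon): PV = PMT₁ / (r − g) = 51,200 / (r − 0.0362) = A$2,348,623.85.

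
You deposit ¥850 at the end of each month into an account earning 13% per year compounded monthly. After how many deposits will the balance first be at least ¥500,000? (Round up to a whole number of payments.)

186 payments

Periodic rate r = 0.13/12 per month; n is counted in months.
Ordinary annuity FV: 500,000 = 850 × [((1+r)^n − 1)/r].
(1+r)^n = 1 + 500,000 × r / 850, so n = ln(1 + 500,000·r/850) / ln(1+r) = 185.41.
Round up to a whole number of payments: n = 186.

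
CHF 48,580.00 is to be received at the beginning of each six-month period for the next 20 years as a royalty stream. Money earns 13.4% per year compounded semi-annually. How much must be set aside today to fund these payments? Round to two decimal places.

CHF 715,848.97

This is an annuity due: 40 payments of CHF 48,580.00 at the beginning of each six-month period.
Periodic rate r = 0.134/2 per half-year; n is counted in half-years.
PV = PMT × [(1 − (1+r)^−n)/r] × (1+r) = 48,580 × [1 − (1+r)^−40] / r × (1+r) = CHF 715,848.97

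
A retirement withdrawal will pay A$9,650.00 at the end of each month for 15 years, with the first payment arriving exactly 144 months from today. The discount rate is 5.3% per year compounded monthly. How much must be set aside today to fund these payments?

A$637,131.11

Ordinary annuity of 180 payments, first payment at period 144.
Periodic rate r = 0.053/12 per month; n is counted in months.
The ordinary-annuity PV formula values the stream one period before the first payment (period 143); discount that back 143 periods:
PV₀ = 9,650 × [1 − (1+r)^−180] / r × (1+r)^−143 = A$637,131.11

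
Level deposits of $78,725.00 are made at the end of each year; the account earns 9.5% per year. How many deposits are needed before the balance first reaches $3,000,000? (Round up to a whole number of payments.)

Periodic rate r = 0.095 per year.
Ordinary annuity FV: 3,000,000 = 78,725 × [((1+r)^n − 1)/r].
(1+r)^n = 1 + 3,000,000 × r / 78,725, so n = ln(1 + 3,000,000·r/78,725) / ln(1+r) = 16.86.
Round up to a whole number of payments: n = 17.

17 payments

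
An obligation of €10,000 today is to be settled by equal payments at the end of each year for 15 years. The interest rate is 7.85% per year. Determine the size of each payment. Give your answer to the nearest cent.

Level ordinary annuity; solve PV = PMT × [(1 − (1+r)^−n)/r] for PMT.
Periodic rate r = 0.0785 per year.
With n = 15: PMT = 10,000 / ([(1 − (1+r)^−n)/r]) = €1,157.62

€1,157.62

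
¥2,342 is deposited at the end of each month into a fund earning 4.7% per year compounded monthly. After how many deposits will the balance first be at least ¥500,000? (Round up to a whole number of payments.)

Periodic rate r = 0.047/12 per month; n is counted in months.
Ordinary annuity FV: 500,000 = 2,342 × [((1+r)^n − 1)/r].
(1+r)^n = 1 + 500,000 × r / 2,342, so n = ln(1 + 500,000·r/2,342) / ln(1+r) = 155.46.
Round up to a whole number of payments: n = 156.

156 payments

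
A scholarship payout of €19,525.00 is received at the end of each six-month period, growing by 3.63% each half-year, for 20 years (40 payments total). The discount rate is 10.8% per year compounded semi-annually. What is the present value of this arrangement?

Periodic rate r = 0.108/2 per half-year; n is counted in half-years.
Growing ordinary annuity: PV = PMT₁ × [1 − ((1+g)/(1+r))^n] / (r − g) = 19,525 × [1 − ((1+0.0363)/(1+r))^40] / (r − 0.0363) = €542,816.83.

€542,816.83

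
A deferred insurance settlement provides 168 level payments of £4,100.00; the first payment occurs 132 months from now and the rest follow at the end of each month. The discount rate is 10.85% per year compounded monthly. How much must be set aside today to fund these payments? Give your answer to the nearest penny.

£108,717.19

Ordinary annuity of 168 payments, first payment at period 132.
Periodic rate r = 0.1085/12 per month; n is counted in months.
The ordinary-annuity PV formula values the stream one period before the first payment (period 131); discount that back 131 periods:
PV₀ = 4,100 × [1 − (1+r)^−168] / r × (1+r)^−131 = £108,717.19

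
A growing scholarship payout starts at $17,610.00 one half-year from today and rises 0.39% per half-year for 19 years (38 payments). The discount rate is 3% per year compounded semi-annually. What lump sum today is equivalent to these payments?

Periodic rate r = 0.03/2 per half-year; n is counted in half-years.
Growing ordinary annuity: PV = PMT₁ × [1 − ((1+g)/(1+r))^n] / (r − g) = 17,610 × [1 − ((1+0.0039)/(1+r))^38] / (r − 0.0039) = $541,852.79.

$541,852.79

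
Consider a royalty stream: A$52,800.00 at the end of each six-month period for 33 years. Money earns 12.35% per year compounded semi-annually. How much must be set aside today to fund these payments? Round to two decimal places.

A$838,672.68

This is an ordinary annuity: 66 payments of A$52,800.00 at the end of each six-month period.
Periodic rate r = 0.1235/2 per half-year; n is counted in half-years.
PV = PMT × [(1 − (1+r)^−n)/r] = 52,800 × [1 − (1+r)^−66] / r = A$838,672.68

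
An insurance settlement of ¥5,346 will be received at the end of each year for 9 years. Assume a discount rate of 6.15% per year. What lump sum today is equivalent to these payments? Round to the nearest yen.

This is an ordinary annuity: 9 payments of ¥5,346 at the end of each year.
Periodic rate r = 0.0615 per year.
PV = PMT × [(1 − (1+r)^−n)/r] = 5,346 × [1 − (1+r)^−9] / r = ¥36,126

¥36,126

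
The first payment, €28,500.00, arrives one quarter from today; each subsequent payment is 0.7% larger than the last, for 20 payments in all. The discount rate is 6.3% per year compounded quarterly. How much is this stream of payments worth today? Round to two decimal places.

Periodic rate r = 0.063/4 per quarter; n is counted in quarters.
Growing ordinary annuity: PV = PMT₁ × [1 − ((1+g)/(1+r))^n] / (r − g) = 28,500 × [1 − ((1+0.007)/(1+r))^20] / (r − 0.007) = €517,527.46.

€517,527.46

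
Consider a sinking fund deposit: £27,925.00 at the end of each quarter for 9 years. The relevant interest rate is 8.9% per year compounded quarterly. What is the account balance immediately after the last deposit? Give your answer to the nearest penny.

This is an ordinary annuity: 36 deposits of £27,925.00 at the end of each quarter.
Periodic rate r = 0.089/4 per quarter; n is counted in quarters.
FV = PMT × [((1+r)^n − 1)/r] = 27,925 × [(1+r)^36 − 1] / r = £1,516,473.02

£1,516,473.02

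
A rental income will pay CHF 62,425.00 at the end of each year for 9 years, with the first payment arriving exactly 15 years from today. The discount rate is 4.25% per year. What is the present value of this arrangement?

Ordinary annuity of 9 payments, first payment at period 15.
Periodic rate r = 0.0425 per year.
The ordinary-annuity PV formula values the stream one period before the first payment (period 14); discount that back 14 periods:
PV₀ = 62,425 × [1 − (1+r)^−9] / r × (1+r)^−14 = CHF 256,248.15

CHF 256,248.15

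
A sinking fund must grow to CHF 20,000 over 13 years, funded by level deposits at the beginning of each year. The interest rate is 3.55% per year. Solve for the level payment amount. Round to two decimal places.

CHF 1,194.93

Level annuity due; solve FV = PMT × [((1+r)^n − 1)/r] × (1+r) for PMT.
Periodic rate r = 0.0355 per year.
With n = 13: PMT = 20,000 / ([((1+r)^n − 1)/r] × (1+r)) = CHF 1,194.93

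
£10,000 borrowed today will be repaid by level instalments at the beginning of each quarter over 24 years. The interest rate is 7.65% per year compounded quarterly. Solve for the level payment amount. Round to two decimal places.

£224.00

Level annuity due; solve PV = PMT × [(1 − (1+r)^−n)/r] × (1+r) for PMT.
Periodic rate r = 0.0765/4 per quarter; n is counted in quarters.
With n = 96: PMT = 10,000 / ([(1 − (1+r)^−n)/r] × (1+r)) = £224.00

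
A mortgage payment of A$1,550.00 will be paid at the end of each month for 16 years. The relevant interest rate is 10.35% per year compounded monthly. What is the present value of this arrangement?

A$145,158.82

This is an ordinary annuity: 192 payments of A$1,550.00 at the end of each month.
Periodic rate r = 0.1035/12 per month; n is counted in months.
PV = PMT × [(1 − (1+r)^−n)/r] = 1,550 × [1 − (1+r)^−192] / r = A$145,158.82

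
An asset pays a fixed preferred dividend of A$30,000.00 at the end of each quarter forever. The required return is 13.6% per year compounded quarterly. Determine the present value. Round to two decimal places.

A$882,352.94

Periodic rate r = 0.136/4 per quarter.
Level perpetuity: PV = PMT / r = 30,000 / (0.136/4) = A$882,352.94.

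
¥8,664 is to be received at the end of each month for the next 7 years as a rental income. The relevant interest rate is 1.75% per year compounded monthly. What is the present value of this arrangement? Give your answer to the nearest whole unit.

¥684,496

This is an ordinary annuity: 84 payments of ¥8,664 at the end of each month.
Periodic rate r = 0.0175/12 per month; n is counted in months.
PV = PMT × [(1 − (1+r)^−n)/r] = 8,664 × [1 − (1+r)^−84] / r = ¥684,496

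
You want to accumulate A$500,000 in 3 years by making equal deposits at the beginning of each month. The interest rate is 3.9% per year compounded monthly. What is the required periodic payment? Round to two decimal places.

A$13,072.28

Level annuity due; solve FV = PMT × [((1+r)^n − 1)/r] × (1+r) for PMT.
Periodic rate r = 0.039/12 per month; n is counted in months.
With n = 36: PMT = 500,000 / ([((1+r)^n − 1)/r] × (1+r)) = A$13,072.28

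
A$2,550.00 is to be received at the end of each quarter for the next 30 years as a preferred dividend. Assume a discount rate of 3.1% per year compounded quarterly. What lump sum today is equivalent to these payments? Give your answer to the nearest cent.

This is an ordinary annuity: 120 payments of A$2,550.00 at the end of each quarter.
Periodic rate r = 0.031/4 per quarter; n is counted in quarters.
PV = PMT × [(1 − (1+r)^−n)/r] = 2,550 × [1 − (1+r)^−120] / r = A$198,745.09

A$198,745.09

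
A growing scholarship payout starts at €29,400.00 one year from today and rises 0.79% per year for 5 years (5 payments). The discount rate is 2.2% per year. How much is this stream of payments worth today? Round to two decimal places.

Periodic rate r = 0.022 per year.
Growing ordinary annuity: PV = PMT₁ × [1 − ((1+g)/(1+r))^n] / (r − g) = 29,400 × [1 − ((1+0.0079)/(1+r))^5] / (r − 0.0079) = €139,921.15.

€139,921.15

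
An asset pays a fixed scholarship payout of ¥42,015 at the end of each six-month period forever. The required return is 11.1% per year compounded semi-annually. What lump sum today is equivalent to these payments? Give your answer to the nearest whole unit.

¥757,027

Periodic rate r = 0.111/2 per half-year.
Level perpetuity: PV = PMT / r = 42,015 / (0.111/2) = ¥757,027.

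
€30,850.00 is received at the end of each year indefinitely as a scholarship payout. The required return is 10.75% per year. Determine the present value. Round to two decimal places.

Periodic rate r = 0.1075 per year.
Level perpetuity: PV = PMT / r = 30,850 / (0.1075) = €286,976.74.

€286,976.74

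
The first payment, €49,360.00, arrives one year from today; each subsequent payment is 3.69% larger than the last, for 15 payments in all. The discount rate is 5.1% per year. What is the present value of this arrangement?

€642,010.32

Periodic rate r = 0.051 per year.
Growing ordinary annuity: PV = PMT₁ × [1 − ((1+g)/(1+r))^n] / (r − g) = 49,360 × [1 − ((1+0.0369)/(1+r))^15] / (r − 0.0369) = €642,010.32.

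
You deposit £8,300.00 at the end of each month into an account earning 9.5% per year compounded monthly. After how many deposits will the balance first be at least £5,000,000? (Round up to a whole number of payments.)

223 payments

Periodic rate r = 0.095/12 per month; n is counted in months.
Ordinary annuity FV: 5,000,000 = 8,300 × [((1+r)^n − 1)/r].
(1+r)^n = 1 + 5,000,000 × r / 8,300, so n = ln(1 + 5,000,000·r/8,300) / ln(1+r) = 222.25.
Round up to a whole number of payments: n = 223.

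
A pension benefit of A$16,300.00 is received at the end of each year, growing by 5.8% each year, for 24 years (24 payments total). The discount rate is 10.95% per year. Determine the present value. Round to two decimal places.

A$215,351.32

Periodic rate r = 0.1095 per year.
Growing ordinary annuity: PV = PMT₁ × [1 − ((1+g)/(1+r))^n] / (r − g) = 16,300 × [1 − ((1+0.058)/(1+r))^24] / (r − 0.058) = A$215,351.32.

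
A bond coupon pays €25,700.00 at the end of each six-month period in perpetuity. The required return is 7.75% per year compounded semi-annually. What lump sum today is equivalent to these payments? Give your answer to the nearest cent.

€663,225.81

Periodic rate r = 0.0775/2 per half-year.
Level perpetuity: PV = PMT / r = 25,700 / (0.0775/2) = €663,225.81.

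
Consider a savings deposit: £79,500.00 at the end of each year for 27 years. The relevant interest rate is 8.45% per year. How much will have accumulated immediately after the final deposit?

£7,467,476.30

This is an ordinary annuity: 27 deposits of £79,500.00 at the end of each year.
Periodic rate r = 0.0845 per year.
FV = PMT × [((1+r)^n − 1)/r] = 79,500 × [(1+r)^27 − 1] / r = £7,467,476.30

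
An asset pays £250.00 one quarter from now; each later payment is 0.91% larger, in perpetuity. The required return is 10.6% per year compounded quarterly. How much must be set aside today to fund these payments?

Periodic rate r = 0.106/4 per quarter.
Growing perpetuity (Gordon): PV = PMT₁ / (r − g) = 250 / (r − 0.0091) = £14,367.82.

£14,367.82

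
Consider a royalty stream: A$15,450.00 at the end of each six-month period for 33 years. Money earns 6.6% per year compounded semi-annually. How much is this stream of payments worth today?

This is an ordinary annuity: 66 payments of A$15,450.00 at the end of each six-month period.
Periodic rate r = 0.066/2 per half-year; n is counted in half-years.
PV = PMT × [(1 − (1+r)^−n)/r] = 15,450 × [1 − (1+r)^−66] / r = A$413,253.88

A$413,253.88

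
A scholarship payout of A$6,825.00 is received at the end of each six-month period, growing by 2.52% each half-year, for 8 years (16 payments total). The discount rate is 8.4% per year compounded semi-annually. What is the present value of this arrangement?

Periodic rate r = 0.084/2 per half-year; n is counted in half-years.
Growing ordinary annuity: PV = PMT₁ × [1 − ((1+g)/(1+r))^n] / (r − g) = 6,825 × [1 − ((1+0.0252)/(1+r))^16] / (r − 0.0252) = A$93,031.48.

A$93,031.48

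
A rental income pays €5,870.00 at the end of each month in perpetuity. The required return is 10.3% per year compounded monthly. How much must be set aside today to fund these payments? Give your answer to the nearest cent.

Periodic rate r = 0.103/12 per month.
Level perpetuity: PV = PMT / r = 5,870 / (0.103/12) = €683,883.50.

€683,883.50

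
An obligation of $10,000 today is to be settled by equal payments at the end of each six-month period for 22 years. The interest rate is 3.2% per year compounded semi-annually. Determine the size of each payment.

$318.32

Level ordinary annuity; solve PV = PMT × [(1 − (1+r)^−n)/r] for PMT.
Periodic rate r = 0.032/2 per half-year; n is counted in half-years.
With n = 44: PMT = 10,000 / ([(1 − (1+r)^−n)/r]) = $318.32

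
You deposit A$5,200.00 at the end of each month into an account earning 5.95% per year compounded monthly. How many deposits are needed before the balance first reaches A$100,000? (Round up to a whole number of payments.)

19 payments

Periodic rate r = 0.0595/12 per month; n is counted in months.
Ordinary annuity FV: 100,000 = 5,200 × [((1+r)^n − 1)/r].
(1+r)^n = 1 + 100,000 × r / 5,200, so n = ln(1 + 100,000·r/5,200) / ln(1+r) = 18.41.
Round up to a whole number of payments: n = 19.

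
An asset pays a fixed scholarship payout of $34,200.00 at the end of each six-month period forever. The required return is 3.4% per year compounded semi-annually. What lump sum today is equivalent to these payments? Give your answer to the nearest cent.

Periodic rate r = 0.034/2 per half-year.
Level perpetuity: PV = PMT / r = 34,200 / (0.034/2) = $2,011,764.71.

$2,011,764.71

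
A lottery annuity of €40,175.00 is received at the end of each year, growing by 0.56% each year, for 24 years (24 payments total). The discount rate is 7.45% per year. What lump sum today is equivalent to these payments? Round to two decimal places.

€464,244.24

Periodic rate r = 0.0745 per year.
Growing ordinary annuity: PV = PMT₁ × [1 − ((1+g)/(1+r))^n] / (r − g) = 40,175 × [1 − ((1+0.0056)/(1+r))^24] / (r − 0.0056) = €464,244.24.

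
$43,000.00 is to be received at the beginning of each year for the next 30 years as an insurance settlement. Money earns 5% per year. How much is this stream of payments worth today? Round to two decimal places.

$694,066.16

This is an annuity due: 30 payments of $43,000.00 at the beginning of each year.
Periodic rate r = 0.05 per year.
PV = PMT × [(1 − (1+r)^−n)/r] × (1+r) = 43,000 × [1 − (1+r)^−30] / r × (1+r) = $694,066.16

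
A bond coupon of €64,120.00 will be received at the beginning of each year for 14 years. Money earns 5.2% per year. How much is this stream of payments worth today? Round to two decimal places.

€659,248.52

This is an annuity due: 14 payments of €64,120.00 at the beginning of each year.
Periodic rate r = 0.052 per year.
PV = PMT × [(1 − (1+r)^−n)/r] × (1+r) = 64,120 × [1 − (1+r)^−14] / r × (1+r) = €659,248.52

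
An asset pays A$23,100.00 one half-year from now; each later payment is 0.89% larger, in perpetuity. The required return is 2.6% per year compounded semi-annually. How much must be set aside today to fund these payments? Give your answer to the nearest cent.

A$5,634,146.34

Periodic rate r = 0.026/2 per half-year.
Growing perpetuity (Gordon): PV = PMT₁ / (r − g) = 23,100 / (r − 0.0089) = A$5,634,146.34.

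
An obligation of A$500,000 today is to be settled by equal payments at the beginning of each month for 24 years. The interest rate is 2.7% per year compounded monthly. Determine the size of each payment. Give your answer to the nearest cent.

A$2,355.53

Level annuity due; solve PV = PMT × [(1 − (1+r)^−n)/r] × (1+r) for PMT.
Periodic rate r = 0.027/12 per month; n is counted in months.
With n = 288: PMT = 500,000 / ([(1 − (1+r)^−n)/r] × (1+r)) = A$2,355.53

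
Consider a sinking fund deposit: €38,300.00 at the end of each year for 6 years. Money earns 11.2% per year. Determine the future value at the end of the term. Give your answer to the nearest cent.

€304,596.67

This is an ordinary annuity: 6 deposits of €38,300.00 at the end of each year.
Periodic rate r = 0.112 per year.
FV = PMT × [((1+r)^n − 1)/r] = 38,300 × [(1+r)^6 − 1] / r = €304,596.67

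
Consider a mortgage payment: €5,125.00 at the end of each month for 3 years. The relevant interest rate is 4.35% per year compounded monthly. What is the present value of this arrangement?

€172,675.59

This is an ordinary annuity: 36 payments of €5,125.00 at the end of each month.
Periodic rate r = 0.0435/12 per month; n is counted in months.
PV = PMT × [(1 − (1+r)^−n)/r] = 5,125 × [1 − (1+r)^−36] / r = €172,675.59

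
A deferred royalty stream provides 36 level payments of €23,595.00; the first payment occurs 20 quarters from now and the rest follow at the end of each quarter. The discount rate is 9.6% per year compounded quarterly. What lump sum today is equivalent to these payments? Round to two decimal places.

Ordinary annuity of 36 payments, first payment at period 20.
Periodic rate r = 0.096/4 per quarter; n is counted in quarters.
The ordinary-annuity PV formula values the stream one period before the first payment (period 19); discount that back 19 periods:
PV₀ = 23,595 × [1 − (1+r)^−36] / r × (1+r)^−19 = €359,729.28

€359,729.28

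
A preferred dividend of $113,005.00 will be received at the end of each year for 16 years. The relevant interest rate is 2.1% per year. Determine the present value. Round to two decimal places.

$1,522,264.11

This is an ordinary annuity: 16 payments of $113,005.00 at the end of each year.
Periodic rate r = 0.021 per year.
PV = PMT × [(1 − (1+r)^−n)/r] = 113,005 × [1 − (1+r)^−16] / r = $1,522,264.11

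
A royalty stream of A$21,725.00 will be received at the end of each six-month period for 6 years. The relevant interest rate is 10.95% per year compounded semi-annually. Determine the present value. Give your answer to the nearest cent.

This is an ordinary annuity: 12 payments of A$21,725.00 at the end of each six-month period.
Periodic rate r = 0.1095/2 per half-year; n is counted in half-years.
PV = PMT × [(1 − (1+r)^−n)/r] = 21,725 × [1 − (1+r)^−12] / r = A$187,497.86

A$187,497.86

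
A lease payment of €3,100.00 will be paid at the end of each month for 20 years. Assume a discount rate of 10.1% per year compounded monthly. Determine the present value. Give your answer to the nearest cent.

This is an ordinary annuity: 240 payments of €3,100.00 at the end of each month.
Periodic rate r = 0.101/12 per month; n is counted in months.
PV = PMT × [(1 − (1+r)^−n)/r] = 3,100 × [1 − (1+r)^−240] / r = €319,042.81

€319,042.81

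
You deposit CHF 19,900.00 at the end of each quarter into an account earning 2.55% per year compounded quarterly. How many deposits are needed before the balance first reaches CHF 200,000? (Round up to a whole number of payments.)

Periodic rate r = 0.0255/4 per quarter; n is counted in quarters.
Ordinary annuity FV: 200,000 = 19,900 × [((1+r)^n − 1)/r].
(1+r)^n = 1 + 200,000 × r / 19,900, so n = ln(1 + 200,000·r/19,900) / ln(1+r) = 9.77.
Round up to a whole number of payments: n = 10.

10 payments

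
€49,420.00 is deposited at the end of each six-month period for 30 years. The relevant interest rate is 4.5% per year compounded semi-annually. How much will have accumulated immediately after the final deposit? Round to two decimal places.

This is an ordinary annuity: 60 deposits of €49,420.00 at the end of each six-month period.
Periodic rate r = 0.045/2 per half-year; n is counted in half-years.
FV = PMT × [((1+r)^n − 1)/r] = 49,420 × [(1+r)^60 − 1] / r = €6,150,340.49

€6,150,340.49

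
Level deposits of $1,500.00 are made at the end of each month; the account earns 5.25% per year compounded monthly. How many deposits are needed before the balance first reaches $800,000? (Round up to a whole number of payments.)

Periodic rate r = 0.0525/12 per month; n is counted in months.
Ordinary annuity FV: 800,000 = 1,500 × [((1+r)^n − 1)/r].
(1+r)^n = 1 + 800,000 × r / 1,500, so n = ln(1 + 800,000·r/1,500) / ln(1+r) = 275.80.
Round up to a whole number of payments: n = 276.

276 payments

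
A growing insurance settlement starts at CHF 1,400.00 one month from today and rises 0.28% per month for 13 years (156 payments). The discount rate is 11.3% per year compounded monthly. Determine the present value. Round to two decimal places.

Periodic rate r = 0.113/12 per month; n is counted in months.
Growing ordinary annuity: PV = PMT₁ × [1 − ((1+g)/(1+r))^n] / (r − g) = 1,400 × [1 − ((1+0.0028)/(1+r))^156] / (r − 0.0028) = CHF 135,741.37.

CHF 135,741.37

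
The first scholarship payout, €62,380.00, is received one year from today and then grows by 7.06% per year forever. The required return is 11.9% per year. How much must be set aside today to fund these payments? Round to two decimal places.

Periodic rate r = 0.119 per year.
Growing perpetuity (Gordon): PV = PMT₁ / (r − g) = 62,380 / (r − 0.0706) = €1,288,842.98.

€1,288,842.98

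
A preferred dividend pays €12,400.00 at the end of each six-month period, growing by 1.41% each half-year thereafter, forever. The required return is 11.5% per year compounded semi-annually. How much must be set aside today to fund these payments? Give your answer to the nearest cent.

€285,714.29

Periodic rate r = 0.115/2 per half-year.
Growing perpetuity (Gordon): PV = PMT₁ / (r − g) = 12,400 / (r − 0.0141) = €285,714.29.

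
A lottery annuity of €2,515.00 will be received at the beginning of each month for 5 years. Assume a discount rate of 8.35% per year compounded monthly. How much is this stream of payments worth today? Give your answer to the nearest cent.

This is an annuity due: 60 payments of €2,515.00 at the beginning of each month.
Periodic rate r = 0.0835/12 per month; n is counted in months.
PV = PMT × [(1 − (1+r)^−n)/r] × (1+r) = 2,515 × [1 − (1+r)^−60] / r × (1+r) = €123,873.09

€123,873.09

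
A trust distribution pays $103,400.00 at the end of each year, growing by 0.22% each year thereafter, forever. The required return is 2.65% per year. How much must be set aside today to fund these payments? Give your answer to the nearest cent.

Periodic rate r = 0.0265 per year.
Growing perpetuity (Gordon): PV = PMT₁ / (r − g) = 103,400 / (r − 0.0022) = $4,255,144.03.

$4,255,144.03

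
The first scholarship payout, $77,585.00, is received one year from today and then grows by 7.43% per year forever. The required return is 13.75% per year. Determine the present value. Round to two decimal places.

Periodic rate r = 0.1375 per year.
Growing perpetuity (Gordon): PV = PMT₁ / (r − g) = 77,585 / (r − 0.0743) = $1,227,610.76.

$1,227,610.76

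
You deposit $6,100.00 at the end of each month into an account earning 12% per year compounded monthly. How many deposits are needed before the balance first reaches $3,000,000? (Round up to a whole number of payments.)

Periodic rate r = 0.12/12 per month; n is counted in months.
Ordinary annuity FV: 3,000,000 = 6,100 × [((1+r)^n − 1)/r].
(1+r)^n = 1 + 3,000,000 × r / 6,100, so n = ln(1 + 3,000,000·r/6,100) / ln(1+r) = 178.69.
Round up to a whole number of payments: n = 179.

179 payments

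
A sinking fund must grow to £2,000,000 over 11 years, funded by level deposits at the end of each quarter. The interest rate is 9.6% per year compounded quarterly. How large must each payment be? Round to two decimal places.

£26,098.11

Level ordinary annuity; solve FV = PMT × [((1+r)^n − 1)/r] for PMT.
Periodic rate r = 0.096/4 per quarter; n is counted in quarters.
With n = 44: PMT = 2,000,000 / ([((1+r)^n − 1)/r]) = £26,098.11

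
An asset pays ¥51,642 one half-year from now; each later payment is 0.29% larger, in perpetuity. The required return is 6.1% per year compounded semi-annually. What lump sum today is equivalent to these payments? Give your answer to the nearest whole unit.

Periodic rate r = 0.061/2 per half-year.
Growing perpetuity (Gordon): PV = PMT₁ / (r − g) = 51,642 / (r − 0.0029) = ¥1,871,087.

¥1,871,087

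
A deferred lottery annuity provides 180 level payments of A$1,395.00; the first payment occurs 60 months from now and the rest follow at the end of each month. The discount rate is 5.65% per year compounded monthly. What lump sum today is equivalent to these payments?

Ordinary annuity of 180 payments, first payment at period 60.
Periodic rate r = 0.0565/12 per month; n is counted in months.
The ordinary-annuity PV formula values the stream one period before the first payment (period 59); discount that back 59 periods:
PV₀ = 1,395 × [1 − (1+r)^−180] / r × (1+r)^−59 = A$128,152.12

A$128,152.12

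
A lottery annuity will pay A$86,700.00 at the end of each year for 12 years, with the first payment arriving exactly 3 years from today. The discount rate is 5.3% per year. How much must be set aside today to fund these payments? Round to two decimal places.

Ordinary annuity of 12 payments, first payment at period 3.
Periodic rate r = 0.053 per year.
The ordinary-annuity PV formula values the stream one period before the first payment (period 2); discount that back 2 periods:
PV₀ = 86,700 × [1 − (1+r)^−12] / r × (1+r)^−2 = A$681,457.01

A$681,457.01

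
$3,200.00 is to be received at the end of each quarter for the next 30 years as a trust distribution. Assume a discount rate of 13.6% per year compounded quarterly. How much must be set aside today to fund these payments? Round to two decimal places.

This is an ordinary annuity: 120 payments of $3,200.00 at the end of each quarter.
Periodic rate r = 0.136/4 per quarter; n is counted in quarters.
PV = PMT × [(1 − (1+r)^−n)/r] = 3,200 × [1 − (1+r)^−120] / r = $92,414.68

$92,414.68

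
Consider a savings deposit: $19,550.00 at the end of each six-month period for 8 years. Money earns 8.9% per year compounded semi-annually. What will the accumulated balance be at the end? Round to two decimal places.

$442,376.23

This is an ordinary annuity: 16 deposits of $19,550.00 at the end of each six-month period.
Periodic rate r = 0.089/2 per half-year; n is counted in half-years.
FV = PMT × [((1+r)^n − 1)/r] = 19,550 × [(1+r)^16 − 1] / r = $442,376.23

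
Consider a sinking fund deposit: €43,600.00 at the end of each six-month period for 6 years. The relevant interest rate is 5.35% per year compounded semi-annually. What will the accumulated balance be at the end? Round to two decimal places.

This is an ordinary annuity: 12 deposits of €43,600.00 at the end of each six-month period.
Periodic rate r = 0.0535/2 per half-year; n is counted in half-years.
FV = PMT × [((1+r)^n − 1)/r] = 43,600 × [(1+r)^12 − 1] / r = €607,470.83

€607,470.83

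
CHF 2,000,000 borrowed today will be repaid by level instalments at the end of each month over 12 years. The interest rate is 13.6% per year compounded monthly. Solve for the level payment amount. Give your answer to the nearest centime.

Level ordinary annuity; solve PV = PMT × [(1 − (1+r)^−n)/r] for PMT.
Periodic rate r = 0.136/12 per month; n is counted in months.
With n = 144: PMT = 2,000,000 / ([(1 − (1+r)^−n)/r]) = CHF 28,239.48

CHF 28,239.48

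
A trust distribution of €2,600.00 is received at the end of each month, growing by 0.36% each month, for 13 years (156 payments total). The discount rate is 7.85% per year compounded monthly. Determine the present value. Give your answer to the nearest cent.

€323,982.28

Periodic rate r = 0.0785/12 per month; n is counted in months.
Growing ordinary annuity: PV = PMT₁ × [1 − ((1+g)/(1+r))^n] / (r − g) = 2,600 × [1 − ((1+0.0036)/(1+r))^156] / (r − 0.0036) = €323,982.28.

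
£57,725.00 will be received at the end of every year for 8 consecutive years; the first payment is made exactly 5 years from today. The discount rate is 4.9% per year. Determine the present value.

Ordinary annuity of 8 payments, first payment at period 5.
Periodic rate r = 0.049 per year.
The ordinary-annuity PV formula values the stream one period before the first payment (period 4); discount that back 4 periods:
PV₀ = 57,725 × [1 − (1+r)^−8] / r × (1+r)^−4 = £309,362.66

£309,362.66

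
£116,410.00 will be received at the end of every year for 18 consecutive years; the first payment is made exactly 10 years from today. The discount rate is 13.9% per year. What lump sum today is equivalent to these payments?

£234,638.00

Ordinary annuity of 18 payments, first payment at period 10.
Periodic rate r = 0.139 per year.
The ordinary-annuity PV formula values the stream one period before the first payment (period 9); discount that back 9 periods:
PV₀ = 116,410 × [1 − (1+r)^−18] / r × (1+r)^−9 = £234,638.00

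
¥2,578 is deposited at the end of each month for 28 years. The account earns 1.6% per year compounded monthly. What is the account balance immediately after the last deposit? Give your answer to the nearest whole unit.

This is an ordinary annuity: 336 deposits of ¥2,578 at the end of each month.
Periodic rate r = 0.016/12 per month; n is counted in months.
FV = PMT × [((1+r)^n − 1)/r] = 2,578 × [(1+r)^336 − 1] / r = ¥1,091,870

¥1,091,870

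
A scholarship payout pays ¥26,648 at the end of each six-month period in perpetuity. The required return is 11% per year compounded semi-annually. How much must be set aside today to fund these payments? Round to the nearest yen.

Periodic rate r = 0.11/2 per half-year.
Level perpetuity: PV = PMT / r = 26,648 / (0.11/2) = ¥484,509.

¥484,509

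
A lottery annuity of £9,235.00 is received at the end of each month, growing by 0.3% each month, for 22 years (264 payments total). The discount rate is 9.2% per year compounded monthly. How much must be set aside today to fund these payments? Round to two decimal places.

Periodic rate r = 0.092/12 per month; n is counted in months.
Growing ordinary annuity: PV = PMT₁ × [1 − ((1+g)/(1+r))^n] / (r − g) = 9,235 × [1 − ((1+0.003)/(1+r))^264] / (r − 0.003) = £1,397,874.13.

£1,397,874.13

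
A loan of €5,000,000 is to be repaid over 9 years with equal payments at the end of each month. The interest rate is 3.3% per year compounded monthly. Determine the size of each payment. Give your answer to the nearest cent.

€53,574.27

Level ordinary annuity; solve PV = PMT × [(1 − (1+r)^−n)/r] for PMT.
Periodic rate r = 0.033/12 per month; n is counted in months.
With n = 108: PMT = 5,000,000 / ([(1 − (1+r)^−n)/r]) = €53,574.27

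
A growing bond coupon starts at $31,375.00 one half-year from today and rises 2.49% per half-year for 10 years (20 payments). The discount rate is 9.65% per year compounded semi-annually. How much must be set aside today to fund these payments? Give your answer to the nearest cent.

$487,376.48

Periodic rate r = 0.0965/2 per half-year; n is counted in half-years.
Growing ordinary annuity: PV = PMT₁ × [1 − ((1+g)/(1+r))^n] / (r − g) = 31,375 × [1 − ((1+0.0249)/(1+r))^20] / (r − 0.0249) = $487,376.48.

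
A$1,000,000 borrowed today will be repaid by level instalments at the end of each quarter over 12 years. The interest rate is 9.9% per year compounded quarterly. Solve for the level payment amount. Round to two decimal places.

A$35,831.72

Level ordinary annuity; solve PV = PMT × [(1 − (1+r)^−n)/r] for PMT.
Periodic rate r = 0.099/4 per quarter; n is counted in quarters.
With n = 48: PMT = 1,000,000 / ([(1 − (1+r)^−n)/r]) = A$35,831.72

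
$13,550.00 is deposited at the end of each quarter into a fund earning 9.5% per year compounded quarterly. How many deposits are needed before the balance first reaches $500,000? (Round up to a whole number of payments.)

Periodic rate r = 0.095/4 per quarter; n is counted in quarters.
Ordinary annuity FV: 500,000 = 13,550 × [((1+r)^n − 1)/r].
(1+r)^n = 1 + 500,000 × r / 13,550, so n = ln(1 + 500,000·r/13,550) / ln(1+r) = 26.81.
Round up to a whole number of payments: n = 27.

27 payments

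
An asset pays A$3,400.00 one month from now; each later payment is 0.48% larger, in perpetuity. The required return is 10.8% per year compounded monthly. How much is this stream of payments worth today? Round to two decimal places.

A$809,523.81

Periodic rate r = 0.108/12 per month.
Growing perpetuity (Gordon): PV = PMT₁ / (r − g) = 3,400 / (r − 0.0048) = A$809,523.81.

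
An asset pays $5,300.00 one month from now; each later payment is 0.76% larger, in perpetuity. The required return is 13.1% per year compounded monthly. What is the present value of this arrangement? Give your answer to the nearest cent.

Periodic rate r = 0.131/12 per month.
Growing perpetuity (Gordon): PV = PMT₁ / (r − g) = 5,300 / (r − 0.0076) = $1,597,989.95.

$1,597,989.95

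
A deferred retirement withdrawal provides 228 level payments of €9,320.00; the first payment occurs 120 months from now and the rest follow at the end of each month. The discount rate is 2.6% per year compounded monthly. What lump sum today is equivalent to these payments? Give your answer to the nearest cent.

€1,294,997.90

Ordinary annuity of 228 payments, first payment at period 120.
Periodic rate r = 0.026/12 per month; n is counted in months.
The ordinary-annuity PV formula values the stream one period before the first payment (period 119); discount that back 119 periods:
PV₀ = 9,320 × [1 − (1+r)^−228] / r × (1+r)^−119 = €1,294,997.90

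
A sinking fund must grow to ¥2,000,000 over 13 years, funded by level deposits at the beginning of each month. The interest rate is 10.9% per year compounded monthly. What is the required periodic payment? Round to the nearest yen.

Level annuity due; solve FV = PMT × [((1+r)^n − 1)/r] × (1+r) for PMT.
Periodic rate r = 0.109/12 per month; n is counted in months.
With n = 156: PMT = 2,000,000 / ([((1+r)^n − 1)/r] × (1+r)) = ¥5,810

¥5,810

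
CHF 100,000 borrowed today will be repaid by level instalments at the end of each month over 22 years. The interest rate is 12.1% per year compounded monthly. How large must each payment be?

Level ordinary annuity; solve PV = PMT × [(1 − (1+r)^−n)/r] for PMT.
Periodic rate r = 0.121/12 per month; n is counted in months.
With n = 264: PMT = 100,000 / ([(1 − (1+r)^−n)/r]) = CHF 1,085.10

CHF 1,085.10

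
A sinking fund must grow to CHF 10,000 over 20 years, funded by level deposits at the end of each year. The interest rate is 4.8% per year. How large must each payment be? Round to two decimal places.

CHF 308.87

Level ordinary annuity; solve FV = PMT × [((1+r)^n − 1)/r] for PMT.
Periodic rate r = 0.048 per year.
With n = 20: PMT = 10,000 / ([((1+r)^n − 1)/r]) = CHF 308.87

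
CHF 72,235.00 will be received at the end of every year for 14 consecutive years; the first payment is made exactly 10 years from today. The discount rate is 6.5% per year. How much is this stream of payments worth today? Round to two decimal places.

CHF 369,412.14

Ordinary annuity of 14 payments, first payment at period 10.
Periodic rate r = 0.065 per year.
The ordinary-annuity PV formula values the stream one period before the first payment (period 9); discount that back 9 periods:
PV₀ = 72,235 × [1 − (1+r)^−14] / r × (1+r)^−9 = CHF 369,412.14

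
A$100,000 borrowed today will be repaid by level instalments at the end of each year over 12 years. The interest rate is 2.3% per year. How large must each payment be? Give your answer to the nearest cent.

Level ordinary annuity; solve PV = PMT × [(1 − (1+r)^−n)/r] for PMT.
Periodic rate r = 0.023 per year.
With n = 12: PMT = 100,000 / ([(1 − (1+r)^−n)/r]) = A$9,631.04

A$9,631.04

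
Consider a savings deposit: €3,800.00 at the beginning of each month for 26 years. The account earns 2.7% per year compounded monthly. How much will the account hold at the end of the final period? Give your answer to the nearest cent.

This is an annuity due: 312 deposits of €3,800.00 at the beginning of each month.
Periodic rate r = 0.027/12 per month; n is counted in months.
FV = PMT × [((1+r)^n − 1)/r] × (1+r) = 3,800 × [(1+r)^312 − 1] / r × (1+r) = €1,720,099.80

€1,720,099.80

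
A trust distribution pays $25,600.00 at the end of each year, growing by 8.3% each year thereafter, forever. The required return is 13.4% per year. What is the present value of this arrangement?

$501,960.78

Periodic rate r = 0.134 per year.
Growing perpetuity (Gordon): PV = PMT₁ / (r − g) = 25,600 / (r − 0.083) = $501,960.78.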